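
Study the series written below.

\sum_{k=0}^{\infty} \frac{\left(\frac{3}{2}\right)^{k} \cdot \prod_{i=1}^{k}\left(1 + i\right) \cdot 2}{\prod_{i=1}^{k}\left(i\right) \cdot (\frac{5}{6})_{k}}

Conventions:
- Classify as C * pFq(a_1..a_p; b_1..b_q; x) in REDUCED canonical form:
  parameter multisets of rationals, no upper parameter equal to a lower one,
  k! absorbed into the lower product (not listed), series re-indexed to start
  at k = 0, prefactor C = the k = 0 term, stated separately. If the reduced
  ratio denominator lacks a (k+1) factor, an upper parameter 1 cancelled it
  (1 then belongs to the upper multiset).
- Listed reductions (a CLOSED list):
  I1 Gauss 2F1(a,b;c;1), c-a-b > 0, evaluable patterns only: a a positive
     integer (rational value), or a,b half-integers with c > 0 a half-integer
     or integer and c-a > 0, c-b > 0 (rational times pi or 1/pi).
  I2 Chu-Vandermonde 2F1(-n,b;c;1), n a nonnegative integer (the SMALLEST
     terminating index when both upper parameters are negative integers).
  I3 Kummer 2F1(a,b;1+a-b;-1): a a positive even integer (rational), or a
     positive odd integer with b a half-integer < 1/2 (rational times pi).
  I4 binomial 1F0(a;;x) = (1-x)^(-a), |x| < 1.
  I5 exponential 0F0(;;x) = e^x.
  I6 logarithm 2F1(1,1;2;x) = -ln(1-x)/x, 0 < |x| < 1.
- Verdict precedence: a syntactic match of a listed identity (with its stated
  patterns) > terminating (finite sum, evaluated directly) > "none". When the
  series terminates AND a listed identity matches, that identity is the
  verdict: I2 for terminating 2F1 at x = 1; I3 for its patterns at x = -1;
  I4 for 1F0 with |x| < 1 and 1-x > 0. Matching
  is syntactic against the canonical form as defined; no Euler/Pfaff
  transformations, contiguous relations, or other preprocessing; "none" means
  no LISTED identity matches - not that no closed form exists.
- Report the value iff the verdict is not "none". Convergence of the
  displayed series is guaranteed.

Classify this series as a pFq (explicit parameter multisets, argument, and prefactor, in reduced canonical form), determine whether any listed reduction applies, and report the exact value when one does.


x = \frac{3}{2} here; the reduced form reads 1F1, upper {2}, lower {\frac{5}{6}}, C = 2. Verdict: no listed reduction: x = \frac{3}{2} and upper {2} fail every I1-I6 pattern.

First insight: with t_0 = 2, the product of the first k integers (prefactor 2) is k!.
Consecutive-term ratio: r(k) = \frac{3}{2} * (k+2) / [(k+\frac{5}{6}) (k+1)] - rational; roots negated = parameters, x = \frac{3}{2}, C = 2.


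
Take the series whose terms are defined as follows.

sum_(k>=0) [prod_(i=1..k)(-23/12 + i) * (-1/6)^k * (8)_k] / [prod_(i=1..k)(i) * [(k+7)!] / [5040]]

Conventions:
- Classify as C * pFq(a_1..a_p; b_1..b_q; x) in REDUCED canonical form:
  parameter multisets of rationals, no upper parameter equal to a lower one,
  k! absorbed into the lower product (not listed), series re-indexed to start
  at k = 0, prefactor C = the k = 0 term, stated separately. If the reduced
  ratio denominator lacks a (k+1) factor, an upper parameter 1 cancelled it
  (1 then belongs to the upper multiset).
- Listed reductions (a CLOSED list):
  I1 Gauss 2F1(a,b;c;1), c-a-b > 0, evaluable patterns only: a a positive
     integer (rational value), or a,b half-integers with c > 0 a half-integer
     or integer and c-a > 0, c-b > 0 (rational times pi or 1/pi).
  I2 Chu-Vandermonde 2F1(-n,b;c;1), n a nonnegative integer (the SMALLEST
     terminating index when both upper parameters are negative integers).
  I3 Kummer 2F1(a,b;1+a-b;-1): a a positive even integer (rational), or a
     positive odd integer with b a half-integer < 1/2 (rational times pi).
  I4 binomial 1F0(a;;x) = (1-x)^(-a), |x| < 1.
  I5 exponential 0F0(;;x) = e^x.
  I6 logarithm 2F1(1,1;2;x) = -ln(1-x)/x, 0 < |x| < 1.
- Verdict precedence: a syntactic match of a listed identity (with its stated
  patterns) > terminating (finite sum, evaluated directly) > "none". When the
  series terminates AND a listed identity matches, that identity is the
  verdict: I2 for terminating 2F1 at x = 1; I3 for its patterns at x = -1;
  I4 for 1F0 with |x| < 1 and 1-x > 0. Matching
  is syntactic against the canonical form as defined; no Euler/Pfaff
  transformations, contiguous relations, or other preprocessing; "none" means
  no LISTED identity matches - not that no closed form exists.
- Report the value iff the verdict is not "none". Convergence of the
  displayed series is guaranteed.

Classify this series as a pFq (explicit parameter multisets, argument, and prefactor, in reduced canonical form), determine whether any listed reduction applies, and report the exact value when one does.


First insight: from the first term 1: the product of the first k integers (C = 1) is k!.
Term ratio: r(k) = (-1/6) * (k-11/12) / [(k+1)] - poly over poly, x = (-1/6) from leading terms; C = 1 at k = 0.

Canonical form: C = 1 times 1F0 with upper {-11/12}, lower {-}, x = -1/6. Verdict (x = -1/6): binomial (I4) applies (the 1F0 binomial series: exponent 11/12, x = -1/6). Its exact value is (7/6)^(11/12).


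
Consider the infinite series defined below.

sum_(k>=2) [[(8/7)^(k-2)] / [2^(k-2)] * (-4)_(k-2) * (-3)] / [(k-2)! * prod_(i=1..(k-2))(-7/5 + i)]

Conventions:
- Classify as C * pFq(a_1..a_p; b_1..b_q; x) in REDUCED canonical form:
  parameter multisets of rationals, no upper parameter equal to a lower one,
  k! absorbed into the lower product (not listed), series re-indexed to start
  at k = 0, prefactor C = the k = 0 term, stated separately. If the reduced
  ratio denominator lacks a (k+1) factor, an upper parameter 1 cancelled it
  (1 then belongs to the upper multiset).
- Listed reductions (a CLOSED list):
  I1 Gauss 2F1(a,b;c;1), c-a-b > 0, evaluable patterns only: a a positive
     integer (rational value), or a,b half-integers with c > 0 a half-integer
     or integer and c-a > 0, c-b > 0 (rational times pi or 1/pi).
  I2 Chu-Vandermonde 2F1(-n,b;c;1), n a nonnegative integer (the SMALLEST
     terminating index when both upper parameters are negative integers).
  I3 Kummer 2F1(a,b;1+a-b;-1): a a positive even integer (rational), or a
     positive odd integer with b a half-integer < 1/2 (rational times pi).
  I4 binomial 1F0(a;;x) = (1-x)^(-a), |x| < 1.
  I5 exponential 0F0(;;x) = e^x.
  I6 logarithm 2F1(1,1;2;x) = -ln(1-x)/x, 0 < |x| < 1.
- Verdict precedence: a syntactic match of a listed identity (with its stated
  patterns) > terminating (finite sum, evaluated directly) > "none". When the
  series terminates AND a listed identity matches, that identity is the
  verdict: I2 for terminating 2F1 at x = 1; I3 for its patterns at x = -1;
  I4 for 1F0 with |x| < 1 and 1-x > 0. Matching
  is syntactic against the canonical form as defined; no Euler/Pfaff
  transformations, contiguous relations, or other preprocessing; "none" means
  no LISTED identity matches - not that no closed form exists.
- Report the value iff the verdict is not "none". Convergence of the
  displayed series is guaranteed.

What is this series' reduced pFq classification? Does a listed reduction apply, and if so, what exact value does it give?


With C = -3: the canonical form is 1F1(-4; -2/5; 4/7). Verdict: terminating - upper -4 stops the sum at k = 4; the 5 terms are added exactly. Its exact value is -36319/31213.

Key observation: x = (4/7) and the two k-th powers (C = -3, x = 4/7) combine into one argument.
Consecutive-term ratio: r(k) = (4/7) * (k-4) / [(k-2/5) (k+1)] - rational in k. x = (4/7); t_0 = -3; negate the roots.


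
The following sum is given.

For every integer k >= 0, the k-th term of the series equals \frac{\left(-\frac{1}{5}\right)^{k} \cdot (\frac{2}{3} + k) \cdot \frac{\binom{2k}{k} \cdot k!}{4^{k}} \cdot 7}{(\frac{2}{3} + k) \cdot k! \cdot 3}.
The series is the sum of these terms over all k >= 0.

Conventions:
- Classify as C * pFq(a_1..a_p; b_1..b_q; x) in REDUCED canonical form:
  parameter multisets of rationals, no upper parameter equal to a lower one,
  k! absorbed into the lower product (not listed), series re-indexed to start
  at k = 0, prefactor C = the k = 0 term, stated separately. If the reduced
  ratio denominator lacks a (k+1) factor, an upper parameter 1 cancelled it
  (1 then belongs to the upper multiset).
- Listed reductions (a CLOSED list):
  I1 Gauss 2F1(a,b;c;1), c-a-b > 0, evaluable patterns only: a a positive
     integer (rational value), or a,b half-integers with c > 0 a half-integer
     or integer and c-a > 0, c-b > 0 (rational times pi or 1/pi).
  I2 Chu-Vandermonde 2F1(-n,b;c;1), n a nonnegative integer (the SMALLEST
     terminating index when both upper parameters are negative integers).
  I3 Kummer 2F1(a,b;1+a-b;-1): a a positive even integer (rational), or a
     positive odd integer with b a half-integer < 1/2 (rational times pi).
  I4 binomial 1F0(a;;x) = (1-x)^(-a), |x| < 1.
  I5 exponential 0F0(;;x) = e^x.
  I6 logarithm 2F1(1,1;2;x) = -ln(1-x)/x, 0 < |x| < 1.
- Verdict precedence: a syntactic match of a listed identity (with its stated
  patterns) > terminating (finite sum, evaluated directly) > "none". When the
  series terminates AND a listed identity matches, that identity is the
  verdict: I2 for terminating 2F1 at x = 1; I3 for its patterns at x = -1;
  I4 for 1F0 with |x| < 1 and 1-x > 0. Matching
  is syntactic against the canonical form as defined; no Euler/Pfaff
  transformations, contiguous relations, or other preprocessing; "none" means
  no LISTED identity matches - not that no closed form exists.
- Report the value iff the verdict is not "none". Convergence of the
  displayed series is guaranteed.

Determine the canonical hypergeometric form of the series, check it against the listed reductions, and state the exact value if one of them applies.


The tell: t_0 being \frac{7}{3}, C(2k,k) (C = 7/3) equals 4^k (1/2)_k / k!.
Adjacent-term ratio: r(k) = -\frac{1}{5} * (k+\frac{1}{2}) / [(k+1)] - rational in k. x = -\frac{1}{5}; t_0 = \frac{7}{3}; negate the roots.

Classification (C = \frac{7}{3}): 1F0 with upper {\frac{1}{2}}, lower {-}, argument x = -\frac{1}{5}. Verdict (x = -\frac{1}{5}): the binomial series (I4) applies (the 1F0 binomial series: exponent -1/2, x = -\frac{1}{5}). Hence: \frac{7}{3} \cdot \left(\frac{6}{5}\right)^{-\frac{1}{2}}.


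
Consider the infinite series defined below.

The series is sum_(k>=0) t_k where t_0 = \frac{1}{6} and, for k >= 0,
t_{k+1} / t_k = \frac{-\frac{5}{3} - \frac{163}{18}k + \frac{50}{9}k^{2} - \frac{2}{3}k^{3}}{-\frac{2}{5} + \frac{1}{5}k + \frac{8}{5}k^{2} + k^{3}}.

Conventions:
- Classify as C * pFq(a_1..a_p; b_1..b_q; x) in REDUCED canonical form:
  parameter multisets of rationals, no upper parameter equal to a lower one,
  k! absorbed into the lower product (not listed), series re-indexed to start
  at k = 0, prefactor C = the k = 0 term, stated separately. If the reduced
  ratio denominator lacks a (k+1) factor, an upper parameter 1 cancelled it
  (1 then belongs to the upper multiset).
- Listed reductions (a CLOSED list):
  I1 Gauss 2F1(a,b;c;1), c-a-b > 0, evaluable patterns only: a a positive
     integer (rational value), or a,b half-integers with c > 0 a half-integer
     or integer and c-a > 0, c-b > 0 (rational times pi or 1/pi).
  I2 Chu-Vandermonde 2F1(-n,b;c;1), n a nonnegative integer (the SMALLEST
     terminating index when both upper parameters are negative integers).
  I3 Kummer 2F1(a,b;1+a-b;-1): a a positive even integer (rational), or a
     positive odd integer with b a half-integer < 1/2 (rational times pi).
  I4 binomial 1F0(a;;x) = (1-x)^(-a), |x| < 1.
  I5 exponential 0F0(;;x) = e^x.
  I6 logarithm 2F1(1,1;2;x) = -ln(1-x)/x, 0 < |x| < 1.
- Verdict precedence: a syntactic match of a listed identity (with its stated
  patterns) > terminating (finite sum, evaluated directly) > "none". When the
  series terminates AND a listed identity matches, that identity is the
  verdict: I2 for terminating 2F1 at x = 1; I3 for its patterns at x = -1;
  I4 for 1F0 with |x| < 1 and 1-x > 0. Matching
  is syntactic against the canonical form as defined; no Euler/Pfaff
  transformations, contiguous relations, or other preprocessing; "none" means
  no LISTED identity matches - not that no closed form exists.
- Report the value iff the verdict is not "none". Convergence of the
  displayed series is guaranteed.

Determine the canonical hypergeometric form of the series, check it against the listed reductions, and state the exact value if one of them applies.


The series (x = -\frac{2}{3}) is 3F2: upper {-6, -\frac{5}{2}, \frac{1}{6}}, lower {-\frac{2}{5}, 1}, prefactor \frac{1}{6}. Verdict: terminating - the sum ends at index 6 because -6 is a negative integer; exact evaluation follows. Value: -\frac{29838812620177}{64885527871488}.

First insight: t_0 = \frac{1}{6} here, and the expanded ratio factors over Q; prefactor 1/6, roots give parameters.
Ratio: r(k) = -\frac{2}{3} * (k-6) (k-\frac{5}{2}) (k+\frac{1}{6}) / [(k-\frac{2}{5}) (k+1) (k+1)] ; factor over Q: parameters, x = -\frac{2}{3}, and C = \frac{1}{6}.


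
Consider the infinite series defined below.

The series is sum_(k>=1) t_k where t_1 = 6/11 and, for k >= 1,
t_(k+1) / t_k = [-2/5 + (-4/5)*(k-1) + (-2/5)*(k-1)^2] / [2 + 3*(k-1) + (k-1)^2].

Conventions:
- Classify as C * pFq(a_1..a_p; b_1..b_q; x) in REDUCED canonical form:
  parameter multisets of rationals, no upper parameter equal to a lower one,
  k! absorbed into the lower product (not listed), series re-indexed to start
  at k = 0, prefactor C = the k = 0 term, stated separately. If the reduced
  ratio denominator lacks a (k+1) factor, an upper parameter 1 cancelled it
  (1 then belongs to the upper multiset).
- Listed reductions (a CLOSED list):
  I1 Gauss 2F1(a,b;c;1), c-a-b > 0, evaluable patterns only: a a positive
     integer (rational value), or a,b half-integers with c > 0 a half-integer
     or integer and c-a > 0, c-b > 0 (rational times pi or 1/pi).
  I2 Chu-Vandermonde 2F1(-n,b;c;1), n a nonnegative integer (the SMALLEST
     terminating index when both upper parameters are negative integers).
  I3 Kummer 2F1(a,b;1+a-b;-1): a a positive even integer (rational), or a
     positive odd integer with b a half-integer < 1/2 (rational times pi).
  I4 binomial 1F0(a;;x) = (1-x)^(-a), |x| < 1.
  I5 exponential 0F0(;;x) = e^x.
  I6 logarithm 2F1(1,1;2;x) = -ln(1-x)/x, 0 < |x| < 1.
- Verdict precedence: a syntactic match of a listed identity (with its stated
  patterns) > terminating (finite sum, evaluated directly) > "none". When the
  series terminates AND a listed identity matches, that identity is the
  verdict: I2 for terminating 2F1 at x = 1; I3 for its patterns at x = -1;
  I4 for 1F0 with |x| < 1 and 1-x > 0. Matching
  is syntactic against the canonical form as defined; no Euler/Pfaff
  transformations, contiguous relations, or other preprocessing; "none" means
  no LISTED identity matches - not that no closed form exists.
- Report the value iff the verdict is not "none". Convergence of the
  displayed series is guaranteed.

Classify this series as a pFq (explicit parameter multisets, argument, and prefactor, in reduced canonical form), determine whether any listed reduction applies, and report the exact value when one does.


Reduced: x = -2/5, 2F1, upper = {1, 1}, lower = {2}, C = 6/11. Verdict: the I6 logarithm reduction applies (the logarithm: parameters (1,1;2), x = -2/5). Hence: (15/11) * ln(7/5).

Structural cue: t_0 = 6/11 here, and the expanded ratio factors over Q; C = 6/11, roots give parameters.
Term ratio: r(k) = (-2/5) * (k+1) (k+1) / [(k+2) (k+1)] - rational; roots negated = parameters, x = (-2/5), C = 6/11.


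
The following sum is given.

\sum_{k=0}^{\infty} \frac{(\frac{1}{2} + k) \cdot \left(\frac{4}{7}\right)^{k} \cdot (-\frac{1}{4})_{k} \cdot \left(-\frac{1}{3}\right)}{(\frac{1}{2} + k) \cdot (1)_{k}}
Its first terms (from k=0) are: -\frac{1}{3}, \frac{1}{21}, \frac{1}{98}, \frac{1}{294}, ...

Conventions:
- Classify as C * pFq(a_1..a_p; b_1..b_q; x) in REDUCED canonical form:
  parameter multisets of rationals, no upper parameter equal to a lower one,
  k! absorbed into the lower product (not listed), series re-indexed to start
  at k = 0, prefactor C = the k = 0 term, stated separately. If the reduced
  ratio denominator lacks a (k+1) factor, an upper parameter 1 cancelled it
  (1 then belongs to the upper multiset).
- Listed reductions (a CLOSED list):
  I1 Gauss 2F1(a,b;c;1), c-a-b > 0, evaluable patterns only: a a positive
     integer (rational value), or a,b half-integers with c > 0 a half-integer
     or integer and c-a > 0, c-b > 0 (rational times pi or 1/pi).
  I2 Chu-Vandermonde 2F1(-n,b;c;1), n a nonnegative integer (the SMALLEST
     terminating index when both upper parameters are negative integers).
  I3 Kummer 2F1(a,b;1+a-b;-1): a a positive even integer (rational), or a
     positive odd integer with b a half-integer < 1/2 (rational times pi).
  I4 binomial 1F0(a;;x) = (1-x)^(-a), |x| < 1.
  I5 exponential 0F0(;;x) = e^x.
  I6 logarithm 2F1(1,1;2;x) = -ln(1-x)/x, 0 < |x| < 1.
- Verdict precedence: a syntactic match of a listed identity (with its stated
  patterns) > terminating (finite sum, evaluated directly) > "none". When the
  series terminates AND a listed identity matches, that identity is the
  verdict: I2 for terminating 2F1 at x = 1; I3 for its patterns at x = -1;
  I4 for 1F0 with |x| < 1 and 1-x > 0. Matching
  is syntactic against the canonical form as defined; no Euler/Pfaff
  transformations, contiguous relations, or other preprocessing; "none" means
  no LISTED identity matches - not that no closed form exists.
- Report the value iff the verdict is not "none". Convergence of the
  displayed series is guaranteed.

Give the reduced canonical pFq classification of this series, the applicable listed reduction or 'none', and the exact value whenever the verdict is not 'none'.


At argument \frac{4}{7}: a 1F0 with upper {-\frac{1}{4}}, lower {-}, scaled by C = -\frac{1}{3}. Verdict (x = \frac{4}{7}): binomial (I4) applies (the 1F0 binomial series: exponent 1/4, x = \frac{4}{7}). Its exact value is \left(-\frac{1}{3}\right) \cdot \left(\frac{3}{7}\right)^{\frac{1}{4}}.

First insight: t_0 = -\frac{1}{3} here, and (1)_k (C = -1/3, x = 4/7) is k! itself.
Consecutive-term ratio: r(k) = \frac{4}{7} * (k-\frac{1}{4}) / [(k+1)] - rational; roots negated = parameters, x = \frac{4}{7}, C = -\frac{1}{3}.


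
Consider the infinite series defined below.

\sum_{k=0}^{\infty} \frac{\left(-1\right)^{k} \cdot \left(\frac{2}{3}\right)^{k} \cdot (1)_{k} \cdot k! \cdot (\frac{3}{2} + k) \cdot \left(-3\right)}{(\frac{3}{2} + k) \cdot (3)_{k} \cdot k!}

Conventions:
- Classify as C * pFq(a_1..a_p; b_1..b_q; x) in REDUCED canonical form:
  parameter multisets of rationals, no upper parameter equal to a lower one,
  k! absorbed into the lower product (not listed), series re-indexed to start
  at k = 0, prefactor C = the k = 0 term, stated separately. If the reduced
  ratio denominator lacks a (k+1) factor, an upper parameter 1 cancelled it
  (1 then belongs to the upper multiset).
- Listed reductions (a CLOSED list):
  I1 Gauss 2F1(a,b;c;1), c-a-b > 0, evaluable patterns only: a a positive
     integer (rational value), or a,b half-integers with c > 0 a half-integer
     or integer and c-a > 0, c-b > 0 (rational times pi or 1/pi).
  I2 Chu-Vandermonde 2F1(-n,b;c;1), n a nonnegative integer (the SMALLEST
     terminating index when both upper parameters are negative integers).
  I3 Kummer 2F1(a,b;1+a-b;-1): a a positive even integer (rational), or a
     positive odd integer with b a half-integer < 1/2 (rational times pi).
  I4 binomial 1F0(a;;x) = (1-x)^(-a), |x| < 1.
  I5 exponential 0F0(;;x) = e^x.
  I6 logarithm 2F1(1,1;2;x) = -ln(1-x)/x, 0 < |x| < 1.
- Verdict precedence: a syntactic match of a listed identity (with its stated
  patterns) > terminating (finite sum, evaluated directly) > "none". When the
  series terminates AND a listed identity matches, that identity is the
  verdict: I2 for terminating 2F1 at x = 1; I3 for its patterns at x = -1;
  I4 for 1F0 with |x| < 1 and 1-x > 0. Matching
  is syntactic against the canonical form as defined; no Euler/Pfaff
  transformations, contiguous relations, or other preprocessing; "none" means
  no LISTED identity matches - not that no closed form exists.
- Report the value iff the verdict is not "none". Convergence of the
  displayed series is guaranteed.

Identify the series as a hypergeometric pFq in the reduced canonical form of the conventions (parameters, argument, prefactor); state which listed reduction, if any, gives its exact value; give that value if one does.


x = -\frac{2}{3} here; the reduced form reads 2F1, upper {1, 1}, lower {3}, C = -3. Verdict: none. A 2F1 with upper {1, 1} fits none of I1-I6 at x = -\frac{2}{3}; the sum runs forever.

Key observation: from the first term -3: k + 3/2 divides numerator and denominator alike; C = -3 after cancelling.
Consecutive-term ratio: r(k) = -\frac{2}{3} * (k+1) (k+1) / [(k+3) (k+1)] - rational in k, leading ratio -\frac{2}{3}; with t_0 = -3, classification follows.


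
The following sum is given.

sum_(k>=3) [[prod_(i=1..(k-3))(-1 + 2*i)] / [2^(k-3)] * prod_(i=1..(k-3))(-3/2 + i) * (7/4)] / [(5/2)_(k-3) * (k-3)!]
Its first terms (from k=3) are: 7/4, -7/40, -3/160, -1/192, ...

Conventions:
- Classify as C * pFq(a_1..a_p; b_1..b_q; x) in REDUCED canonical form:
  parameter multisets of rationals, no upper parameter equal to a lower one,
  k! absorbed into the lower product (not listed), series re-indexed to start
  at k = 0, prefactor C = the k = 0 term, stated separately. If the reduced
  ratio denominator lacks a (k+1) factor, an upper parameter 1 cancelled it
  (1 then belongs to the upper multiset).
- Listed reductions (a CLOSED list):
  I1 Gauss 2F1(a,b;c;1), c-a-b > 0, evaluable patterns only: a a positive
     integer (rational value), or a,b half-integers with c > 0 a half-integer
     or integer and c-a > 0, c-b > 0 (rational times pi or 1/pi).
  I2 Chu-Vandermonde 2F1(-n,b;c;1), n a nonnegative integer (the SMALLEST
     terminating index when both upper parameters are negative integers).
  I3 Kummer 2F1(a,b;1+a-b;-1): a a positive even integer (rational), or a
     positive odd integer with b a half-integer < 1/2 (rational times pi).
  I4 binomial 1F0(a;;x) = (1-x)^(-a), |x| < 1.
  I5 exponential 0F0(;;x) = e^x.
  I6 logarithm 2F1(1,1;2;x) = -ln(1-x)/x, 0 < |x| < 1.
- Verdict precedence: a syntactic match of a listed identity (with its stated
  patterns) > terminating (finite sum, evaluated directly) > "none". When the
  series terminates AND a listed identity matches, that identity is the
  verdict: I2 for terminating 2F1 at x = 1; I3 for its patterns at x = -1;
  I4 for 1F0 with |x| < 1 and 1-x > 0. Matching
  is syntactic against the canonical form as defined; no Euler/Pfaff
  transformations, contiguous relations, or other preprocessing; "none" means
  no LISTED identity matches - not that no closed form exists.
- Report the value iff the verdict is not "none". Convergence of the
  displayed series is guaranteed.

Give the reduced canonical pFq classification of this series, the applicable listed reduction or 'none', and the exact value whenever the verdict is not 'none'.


Classification (C = 7/4): 2F1 with upper {-1/2, 1/2}, lower {5/2}, argument x = 1. Verdict: the half-integer Gauss pattern (I1) fires (x = 1; upper {-1/2, 1/2} half-integers, c = 5/2 in the evaluable pattern). Hence: (63/128) * pi.

Key step: with t_0 = 7/4, the odd product 1*3*...*(2k-1) (C = 7/4, x = 1) is 2^k (1/2)_k.
Consecutive-term ratio: r(k) = 1 * (k-1/2) (k+1/2) / [(k+5/2) (k+1)] - rational; roots negated = parameters, x = 1, C = 7/4.


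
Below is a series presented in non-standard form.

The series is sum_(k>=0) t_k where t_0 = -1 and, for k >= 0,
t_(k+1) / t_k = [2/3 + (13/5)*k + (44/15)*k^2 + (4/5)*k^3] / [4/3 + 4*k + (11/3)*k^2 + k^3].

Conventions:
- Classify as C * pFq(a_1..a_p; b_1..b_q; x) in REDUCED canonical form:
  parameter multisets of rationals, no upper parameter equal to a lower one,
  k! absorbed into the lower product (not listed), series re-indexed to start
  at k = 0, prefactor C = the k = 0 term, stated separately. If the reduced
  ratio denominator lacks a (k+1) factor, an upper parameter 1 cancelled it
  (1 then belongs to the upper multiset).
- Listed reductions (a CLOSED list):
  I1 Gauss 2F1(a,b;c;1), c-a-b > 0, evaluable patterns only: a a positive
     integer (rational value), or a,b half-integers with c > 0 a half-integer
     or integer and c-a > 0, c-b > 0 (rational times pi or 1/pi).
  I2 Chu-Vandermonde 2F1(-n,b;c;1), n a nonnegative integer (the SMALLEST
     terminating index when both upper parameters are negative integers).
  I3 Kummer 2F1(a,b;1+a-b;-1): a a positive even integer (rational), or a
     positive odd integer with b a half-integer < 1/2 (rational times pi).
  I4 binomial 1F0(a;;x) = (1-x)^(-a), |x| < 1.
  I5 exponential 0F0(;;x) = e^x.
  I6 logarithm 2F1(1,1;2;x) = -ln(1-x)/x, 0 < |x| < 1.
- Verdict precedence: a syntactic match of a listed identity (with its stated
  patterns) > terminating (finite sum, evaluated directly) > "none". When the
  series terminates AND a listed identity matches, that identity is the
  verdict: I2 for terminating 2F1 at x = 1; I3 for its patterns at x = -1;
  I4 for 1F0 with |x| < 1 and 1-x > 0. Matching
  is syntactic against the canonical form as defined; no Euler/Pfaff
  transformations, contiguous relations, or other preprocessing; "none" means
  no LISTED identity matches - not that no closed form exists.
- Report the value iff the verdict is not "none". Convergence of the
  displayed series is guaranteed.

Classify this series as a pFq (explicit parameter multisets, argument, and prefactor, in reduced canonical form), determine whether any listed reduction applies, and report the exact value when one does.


First insight: with t_0 = -1, the expanded ratio factors over Q; C = -1, x = 4/5, roots give parameters.
Step ratio: r(k) = (4/5) * (k+1/2) (k+5/2) / [(k+2) (k+1)] ; factor over Q: parameters, x = (4/5), and C = -1.

At argument 4/5: a 2F1 with upper {1/2, 5/2}, lower {2}, scaled by C = -1. Verdict: none (x = 4/5): each listed identity misses the multisets {1/2, 5/2} ; {2}.


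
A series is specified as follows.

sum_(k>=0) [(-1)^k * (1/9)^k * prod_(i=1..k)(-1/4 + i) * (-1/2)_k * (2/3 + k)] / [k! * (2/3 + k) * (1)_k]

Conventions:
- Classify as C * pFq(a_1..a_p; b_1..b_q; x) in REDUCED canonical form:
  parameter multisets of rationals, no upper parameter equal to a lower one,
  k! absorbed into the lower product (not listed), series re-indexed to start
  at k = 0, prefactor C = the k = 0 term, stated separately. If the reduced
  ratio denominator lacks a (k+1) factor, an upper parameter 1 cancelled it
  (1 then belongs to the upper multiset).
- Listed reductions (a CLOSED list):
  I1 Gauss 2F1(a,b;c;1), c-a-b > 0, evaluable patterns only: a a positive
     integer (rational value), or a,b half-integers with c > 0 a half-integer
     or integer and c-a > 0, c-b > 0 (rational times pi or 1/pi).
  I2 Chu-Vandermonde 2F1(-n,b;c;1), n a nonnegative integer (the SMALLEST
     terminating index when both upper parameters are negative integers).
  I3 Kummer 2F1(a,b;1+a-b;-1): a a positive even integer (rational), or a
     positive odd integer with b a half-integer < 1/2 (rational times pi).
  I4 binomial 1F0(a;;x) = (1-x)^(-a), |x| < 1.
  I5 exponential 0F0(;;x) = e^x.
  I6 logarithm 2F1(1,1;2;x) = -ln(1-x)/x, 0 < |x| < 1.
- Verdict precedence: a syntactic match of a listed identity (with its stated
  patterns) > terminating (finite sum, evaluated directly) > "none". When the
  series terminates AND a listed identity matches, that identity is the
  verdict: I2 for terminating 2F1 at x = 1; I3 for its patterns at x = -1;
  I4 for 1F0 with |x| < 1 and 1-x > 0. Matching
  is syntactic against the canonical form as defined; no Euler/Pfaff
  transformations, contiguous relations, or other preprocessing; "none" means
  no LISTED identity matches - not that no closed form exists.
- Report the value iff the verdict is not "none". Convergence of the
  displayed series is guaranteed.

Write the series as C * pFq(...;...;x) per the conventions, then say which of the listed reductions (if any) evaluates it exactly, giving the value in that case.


x = -1/9 here; the reduced form reads 2F1, upper {-1/2, 3/4}, lower {1}, C = 1. Verdict: none here - no I1-I6 shape fits x = -1/9 with lower {1}.

Structural cue: from the first term 1: the (-1)^k factor (prefactor 1) folds into the argument's sign.
Consecutive-term ratio: r(k) = (-1/9) * (k-1/2) (k+3/4) / [(k+1) (k+1)] - rational in k, leading ratio (-1/9); with t_0 = 1, classification follows.


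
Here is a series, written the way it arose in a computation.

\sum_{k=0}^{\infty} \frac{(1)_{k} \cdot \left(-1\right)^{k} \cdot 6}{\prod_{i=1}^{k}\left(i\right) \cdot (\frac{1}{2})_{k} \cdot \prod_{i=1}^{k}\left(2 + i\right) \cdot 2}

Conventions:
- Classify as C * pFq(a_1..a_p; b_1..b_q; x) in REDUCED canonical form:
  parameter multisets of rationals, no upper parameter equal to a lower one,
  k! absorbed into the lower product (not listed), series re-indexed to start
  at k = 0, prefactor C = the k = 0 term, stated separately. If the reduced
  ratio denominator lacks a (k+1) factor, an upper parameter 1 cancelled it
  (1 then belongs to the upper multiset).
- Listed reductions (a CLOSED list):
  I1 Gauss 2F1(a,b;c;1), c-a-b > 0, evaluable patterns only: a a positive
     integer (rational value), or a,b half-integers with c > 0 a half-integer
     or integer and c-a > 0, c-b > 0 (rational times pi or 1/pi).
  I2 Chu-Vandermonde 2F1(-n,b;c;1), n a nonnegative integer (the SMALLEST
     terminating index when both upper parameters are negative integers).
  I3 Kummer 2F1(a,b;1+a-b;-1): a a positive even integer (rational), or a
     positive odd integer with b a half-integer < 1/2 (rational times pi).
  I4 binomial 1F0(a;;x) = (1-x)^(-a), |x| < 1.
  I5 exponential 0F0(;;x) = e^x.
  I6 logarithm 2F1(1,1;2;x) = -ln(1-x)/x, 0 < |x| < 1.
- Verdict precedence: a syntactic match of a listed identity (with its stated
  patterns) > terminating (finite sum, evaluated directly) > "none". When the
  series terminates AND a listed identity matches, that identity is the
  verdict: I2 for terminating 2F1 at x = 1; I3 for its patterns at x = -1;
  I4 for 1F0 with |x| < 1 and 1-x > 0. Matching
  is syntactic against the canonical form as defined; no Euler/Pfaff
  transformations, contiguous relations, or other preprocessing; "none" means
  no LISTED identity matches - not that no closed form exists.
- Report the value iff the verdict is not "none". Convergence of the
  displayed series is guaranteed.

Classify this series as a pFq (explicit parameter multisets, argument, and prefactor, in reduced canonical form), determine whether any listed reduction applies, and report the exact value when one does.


This is 3 * 1F2(1; \frac{1}{2}, 3; -1) in reduced canonical form. Verdict: no listed reduction: x = -1 and upper {1} fail every I1-I6 pattern.

The tell: with t_0 = 3, the constant factors (C = 3, x = -1) combine into one prefactor.
Adjacent-term ratio: r(k) = -1 * (k+1) / [(k+\frac{1}{2}) (k+3) (k+1)] - rational in k, leading ratio -1; with t_0 = 3, classification follows.


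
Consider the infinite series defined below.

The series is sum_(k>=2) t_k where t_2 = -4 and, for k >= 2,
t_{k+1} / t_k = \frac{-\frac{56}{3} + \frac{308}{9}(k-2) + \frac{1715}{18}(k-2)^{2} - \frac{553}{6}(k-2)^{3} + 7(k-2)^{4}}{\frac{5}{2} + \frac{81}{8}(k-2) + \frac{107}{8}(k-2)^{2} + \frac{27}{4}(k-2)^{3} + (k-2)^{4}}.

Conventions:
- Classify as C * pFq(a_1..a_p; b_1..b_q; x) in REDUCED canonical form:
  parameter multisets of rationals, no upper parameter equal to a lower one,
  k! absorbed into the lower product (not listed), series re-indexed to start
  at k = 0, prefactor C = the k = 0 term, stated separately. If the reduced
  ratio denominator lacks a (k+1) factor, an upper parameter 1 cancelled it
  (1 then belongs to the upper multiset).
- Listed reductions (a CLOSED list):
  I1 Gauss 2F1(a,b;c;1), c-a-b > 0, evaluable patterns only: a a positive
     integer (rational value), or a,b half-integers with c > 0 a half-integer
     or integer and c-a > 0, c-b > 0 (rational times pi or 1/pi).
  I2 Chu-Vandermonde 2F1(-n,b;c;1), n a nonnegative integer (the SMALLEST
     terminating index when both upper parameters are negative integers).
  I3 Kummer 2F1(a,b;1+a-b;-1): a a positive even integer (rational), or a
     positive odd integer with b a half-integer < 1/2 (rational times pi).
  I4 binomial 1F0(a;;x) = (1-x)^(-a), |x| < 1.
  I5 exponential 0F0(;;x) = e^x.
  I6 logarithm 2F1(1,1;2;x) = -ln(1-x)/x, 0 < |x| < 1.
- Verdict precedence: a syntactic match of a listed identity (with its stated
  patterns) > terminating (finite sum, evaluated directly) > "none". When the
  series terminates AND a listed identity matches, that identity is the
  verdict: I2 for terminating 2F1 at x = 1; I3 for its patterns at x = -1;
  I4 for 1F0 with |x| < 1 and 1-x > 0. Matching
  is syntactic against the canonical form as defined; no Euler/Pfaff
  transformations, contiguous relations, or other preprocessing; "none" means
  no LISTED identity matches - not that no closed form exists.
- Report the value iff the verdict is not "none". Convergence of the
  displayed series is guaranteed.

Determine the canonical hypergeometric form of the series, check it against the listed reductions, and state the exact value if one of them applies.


At argument 7: a 3F2 with upper {-12, -\frac{4}{3}, -\frac{1}{3}}, lower {\frac{5}{4}, 4}, scaled by C = -4. Verdict: terminating. (-12)_k vanishes past k = 12, leaving a 13-term sum, computed directly. Sum: \frac{3792795251943166025690978132}{60803668217800624790158875}.

Structural cue: t_0 = -4 here, and factor the ratio over Q (C = -4): negated roots = parameters.
Ratio: r(k) = 7 * (k-12) (k-\frac{4}{3}) (k-\frac{1}{3}) / [(k+\frac{5}{4}) (k+4) (k+1)] - rational in k, leading ratio 7; with t_0 = -4, classification follows.


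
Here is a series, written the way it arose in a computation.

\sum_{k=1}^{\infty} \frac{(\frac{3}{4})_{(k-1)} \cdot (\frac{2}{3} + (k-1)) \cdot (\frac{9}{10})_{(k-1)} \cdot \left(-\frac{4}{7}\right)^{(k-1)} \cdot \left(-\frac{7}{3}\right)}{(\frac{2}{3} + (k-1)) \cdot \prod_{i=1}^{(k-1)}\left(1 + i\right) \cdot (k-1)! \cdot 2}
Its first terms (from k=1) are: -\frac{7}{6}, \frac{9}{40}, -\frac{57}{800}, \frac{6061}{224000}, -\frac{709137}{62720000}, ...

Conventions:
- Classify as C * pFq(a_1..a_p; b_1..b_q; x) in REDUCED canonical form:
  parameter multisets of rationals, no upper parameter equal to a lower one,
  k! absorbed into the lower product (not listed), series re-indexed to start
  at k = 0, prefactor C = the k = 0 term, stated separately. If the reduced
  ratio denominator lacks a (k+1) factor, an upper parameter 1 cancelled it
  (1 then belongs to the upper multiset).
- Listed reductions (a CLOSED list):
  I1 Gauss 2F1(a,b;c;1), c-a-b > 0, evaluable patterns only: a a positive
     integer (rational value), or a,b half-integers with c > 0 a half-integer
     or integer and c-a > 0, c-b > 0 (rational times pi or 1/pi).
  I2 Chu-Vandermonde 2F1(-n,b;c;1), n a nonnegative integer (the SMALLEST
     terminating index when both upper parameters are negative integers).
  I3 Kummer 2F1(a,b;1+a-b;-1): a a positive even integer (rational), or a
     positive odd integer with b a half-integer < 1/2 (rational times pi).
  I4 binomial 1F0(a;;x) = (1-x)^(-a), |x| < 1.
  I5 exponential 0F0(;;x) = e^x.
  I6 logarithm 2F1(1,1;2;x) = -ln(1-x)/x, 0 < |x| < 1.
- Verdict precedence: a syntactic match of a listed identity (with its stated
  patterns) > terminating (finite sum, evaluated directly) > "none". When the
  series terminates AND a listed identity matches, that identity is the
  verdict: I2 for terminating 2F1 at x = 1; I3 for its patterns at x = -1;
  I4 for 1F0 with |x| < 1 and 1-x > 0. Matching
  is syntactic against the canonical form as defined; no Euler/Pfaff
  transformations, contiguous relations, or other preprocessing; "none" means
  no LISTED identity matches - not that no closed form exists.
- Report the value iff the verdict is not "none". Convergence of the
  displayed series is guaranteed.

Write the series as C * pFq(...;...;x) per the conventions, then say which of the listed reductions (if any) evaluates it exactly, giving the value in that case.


At argument -\frac{4}{7}: a 2F1 with upper {\frac{3}{4}, \frac{9}{10}}, lower {2}, scaled by C = -\frac{7}{6}. Verdict: none. Every listed pattern misses the 2F1 form at -\frac{4}{7}, upper {\frac{3}{4}, \frac{9}{10}}.

Key observation: from the first term -\frac{7}{6}: k + 2/3 divides numerator and denominator alike; C = -7/6, x = -4/7 after cancelling.
Consecutive-term ratio: r(k) = -\frac{4}{7} * (k+\frac{3}{4}) (k+\frac{9}{10}) / [(k+2) (k+1)] - poly over poly, x = -\frac{4}{7} from leading terms; C = -\frac{7}{6} at k = 0.


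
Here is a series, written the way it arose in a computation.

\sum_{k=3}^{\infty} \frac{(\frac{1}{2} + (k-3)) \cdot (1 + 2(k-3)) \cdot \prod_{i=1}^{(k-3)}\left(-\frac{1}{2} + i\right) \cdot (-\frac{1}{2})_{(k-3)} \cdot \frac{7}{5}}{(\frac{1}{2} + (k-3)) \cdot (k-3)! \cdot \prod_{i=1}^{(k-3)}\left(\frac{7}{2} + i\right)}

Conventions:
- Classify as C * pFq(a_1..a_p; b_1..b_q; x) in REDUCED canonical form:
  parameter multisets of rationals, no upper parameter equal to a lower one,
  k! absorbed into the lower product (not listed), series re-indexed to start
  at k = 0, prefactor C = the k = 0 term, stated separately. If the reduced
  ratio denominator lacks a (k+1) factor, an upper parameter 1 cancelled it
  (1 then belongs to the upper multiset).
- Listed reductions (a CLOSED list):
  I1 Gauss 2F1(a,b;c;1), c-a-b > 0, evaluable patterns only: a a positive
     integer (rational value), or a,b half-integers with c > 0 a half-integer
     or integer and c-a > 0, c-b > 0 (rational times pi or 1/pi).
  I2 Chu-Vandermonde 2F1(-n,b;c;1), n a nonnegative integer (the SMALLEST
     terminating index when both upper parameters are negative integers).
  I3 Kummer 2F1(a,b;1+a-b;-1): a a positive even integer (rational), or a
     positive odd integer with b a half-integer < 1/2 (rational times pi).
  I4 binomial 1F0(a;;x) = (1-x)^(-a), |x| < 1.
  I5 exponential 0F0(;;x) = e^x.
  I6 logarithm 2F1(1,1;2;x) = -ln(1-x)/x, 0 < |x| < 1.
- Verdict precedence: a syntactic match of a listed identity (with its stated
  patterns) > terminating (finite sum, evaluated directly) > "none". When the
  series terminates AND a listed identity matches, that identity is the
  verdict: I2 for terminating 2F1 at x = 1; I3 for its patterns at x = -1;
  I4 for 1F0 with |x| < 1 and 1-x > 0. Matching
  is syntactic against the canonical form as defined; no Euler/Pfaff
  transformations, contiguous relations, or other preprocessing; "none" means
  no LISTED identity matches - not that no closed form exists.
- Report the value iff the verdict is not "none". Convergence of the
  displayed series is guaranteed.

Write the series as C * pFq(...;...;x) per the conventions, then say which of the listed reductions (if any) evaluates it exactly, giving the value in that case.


First insight: from the first term \frac{7}{5}: striking the common factor k + 1/2 reduces the term (prefactor 7/5).
Term ratio: r(k) = 1 * (k-\frac{1}{2}) (k+\frac{3}{2}) / [(k+\frac{9}{2}) (k+1)] - rational in k, leading ratio 1; with t_0 = \frac{7}{5}, classification follows.

Classification (C = \frac{7}{5}): 2F1 with upper {-\frac{1}{2}, \frac{3}{2}}, lower {\frac{9}{2}}, argument x = 1. Verdict (x = 1): Gauss's theorem I1 (half-integer case) applies (x = 1; upper {-\frac{1}{2}, \frac{3}{2}} half-integers, c = \frac{9}{2} in the evaluable pattern). Its exact value is \frac{735}{2048} \cdot \pi.


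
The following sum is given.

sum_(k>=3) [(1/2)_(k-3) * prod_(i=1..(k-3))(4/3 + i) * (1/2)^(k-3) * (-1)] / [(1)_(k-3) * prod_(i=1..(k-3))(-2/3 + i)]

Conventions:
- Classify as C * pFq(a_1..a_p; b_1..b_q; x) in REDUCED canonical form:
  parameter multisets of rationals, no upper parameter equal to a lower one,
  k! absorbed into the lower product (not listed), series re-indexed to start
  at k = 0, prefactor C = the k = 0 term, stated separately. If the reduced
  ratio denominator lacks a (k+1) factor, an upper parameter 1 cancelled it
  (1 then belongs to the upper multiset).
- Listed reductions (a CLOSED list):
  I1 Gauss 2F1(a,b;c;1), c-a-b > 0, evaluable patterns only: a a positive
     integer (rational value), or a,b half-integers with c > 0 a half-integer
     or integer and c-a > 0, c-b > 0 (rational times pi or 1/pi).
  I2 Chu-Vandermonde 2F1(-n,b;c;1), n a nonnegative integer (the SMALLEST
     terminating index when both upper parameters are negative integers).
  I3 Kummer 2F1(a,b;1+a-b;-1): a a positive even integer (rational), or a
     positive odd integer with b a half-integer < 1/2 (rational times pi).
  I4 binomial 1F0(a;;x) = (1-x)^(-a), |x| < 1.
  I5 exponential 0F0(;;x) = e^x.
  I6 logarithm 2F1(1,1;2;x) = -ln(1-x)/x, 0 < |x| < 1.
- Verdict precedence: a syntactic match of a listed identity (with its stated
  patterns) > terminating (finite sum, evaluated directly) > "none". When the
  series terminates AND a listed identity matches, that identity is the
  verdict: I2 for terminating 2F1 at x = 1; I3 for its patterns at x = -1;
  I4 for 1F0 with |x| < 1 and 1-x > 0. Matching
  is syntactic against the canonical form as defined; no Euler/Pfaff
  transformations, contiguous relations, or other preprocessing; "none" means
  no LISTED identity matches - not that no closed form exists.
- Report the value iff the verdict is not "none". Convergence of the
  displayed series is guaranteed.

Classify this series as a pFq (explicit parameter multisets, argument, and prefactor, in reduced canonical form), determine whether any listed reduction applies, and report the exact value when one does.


Prefactor -1, argument 1/2: 2F1 with upper {1/2, 7/3} over lower {1/3}. Verdict: none here - no I1-I6 shape fits x = 1/2 with lower {1/3}.

The tell: t_0 being -1, (1)_k (prefactor -1) is k! itself.
Step ratio: r(k) = (1/2) * (k+1/2) (k+7/3) / [(k+1/3) (k+1)] - rational in k, leading ratio (1/2); with t_0 = -1, classification follows.
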